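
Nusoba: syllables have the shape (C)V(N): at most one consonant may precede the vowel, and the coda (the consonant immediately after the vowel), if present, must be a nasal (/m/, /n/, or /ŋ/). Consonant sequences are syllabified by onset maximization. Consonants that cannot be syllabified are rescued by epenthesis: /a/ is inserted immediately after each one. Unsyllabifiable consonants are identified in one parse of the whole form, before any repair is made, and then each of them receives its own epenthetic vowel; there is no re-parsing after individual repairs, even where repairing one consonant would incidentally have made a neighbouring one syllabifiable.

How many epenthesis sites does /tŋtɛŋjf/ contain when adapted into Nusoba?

The unsyllabifiable consonants are /t/, /ŋ/, /j/, /f/; each receives one epenthetic vowel.

4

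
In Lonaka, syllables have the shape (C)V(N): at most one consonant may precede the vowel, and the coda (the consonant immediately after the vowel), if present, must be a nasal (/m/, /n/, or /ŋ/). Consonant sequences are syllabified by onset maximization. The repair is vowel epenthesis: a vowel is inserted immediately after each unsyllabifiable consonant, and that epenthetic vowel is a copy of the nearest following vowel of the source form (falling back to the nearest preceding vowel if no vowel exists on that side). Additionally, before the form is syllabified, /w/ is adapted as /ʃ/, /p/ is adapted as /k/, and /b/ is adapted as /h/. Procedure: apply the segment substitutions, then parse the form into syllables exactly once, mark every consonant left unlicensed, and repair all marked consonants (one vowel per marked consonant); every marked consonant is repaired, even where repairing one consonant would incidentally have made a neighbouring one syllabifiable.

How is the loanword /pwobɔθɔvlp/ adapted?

Substitution: /p/ → /k/, /w/ → /ʃ/, /b/ → /h/, giving /kʃohɔθɔvlk/.
Under (C)V(N), the unsyllabifiable consonants are /k/, /v/, /l/, /k/ (only a nasal (/m/, /n/, or /ŋ/) is licensed in coda position; onsets are limited to one consonant).
Inserting the epenthetic vowel yields /k/ → /ko/, /v/ → /vɔ/, /l/ → /lɔ/, /k/ → /kɔ/.

koʃohɔθɔvɔlɔkɔ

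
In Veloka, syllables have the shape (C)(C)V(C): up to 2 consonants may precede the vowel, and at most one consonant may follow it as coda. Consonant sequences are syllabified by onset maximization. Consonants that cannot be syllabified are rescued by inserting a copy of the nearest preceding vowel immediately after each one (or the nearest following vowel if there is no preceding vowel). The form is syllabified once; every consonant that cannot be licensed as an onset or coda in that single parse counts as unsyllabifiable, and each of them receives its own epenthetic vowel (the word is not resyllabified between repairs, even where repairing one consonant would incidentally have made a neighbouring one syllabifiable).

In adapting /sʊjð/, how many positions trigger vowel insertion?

1

The unsyllabifiable consonants are /ð/; each receives one epenthetic vowel.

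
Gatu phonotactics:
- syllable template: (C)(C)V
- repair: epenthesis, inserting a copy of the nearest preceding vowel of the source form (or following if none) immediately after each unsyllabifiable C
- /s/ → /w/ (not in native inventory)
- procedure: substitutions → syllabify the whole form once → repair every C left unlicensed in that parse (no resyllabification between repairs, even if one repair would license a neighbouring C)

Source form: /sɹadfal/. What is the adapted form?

wɹadfala

Substitution: /s/ → /w/, giving /wɹadfal/.
Under (C)(C)V, the unsyllabifiable consonants are /l/ (no codas are permitted; onsets may contain at most 2 consonants).
Epenthesis after each stranded consonant: /l/ → /la/.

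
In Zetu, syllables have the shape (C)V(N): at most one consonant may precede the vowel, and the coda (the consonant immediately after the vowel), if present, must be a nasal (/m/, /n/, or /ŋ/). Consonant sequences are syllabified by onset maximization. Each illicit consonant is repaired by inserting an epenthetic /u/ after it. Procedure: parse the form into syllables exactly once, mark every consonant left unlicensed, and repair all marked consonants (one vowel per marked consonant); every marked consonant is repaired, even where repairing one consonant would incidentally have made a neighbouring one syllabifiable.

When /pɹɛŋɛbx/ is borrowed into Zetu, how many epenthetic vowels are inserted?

3

The unsyllabifiable consonants are /p/, /b/, /x/; each receives one epenthetic vowel.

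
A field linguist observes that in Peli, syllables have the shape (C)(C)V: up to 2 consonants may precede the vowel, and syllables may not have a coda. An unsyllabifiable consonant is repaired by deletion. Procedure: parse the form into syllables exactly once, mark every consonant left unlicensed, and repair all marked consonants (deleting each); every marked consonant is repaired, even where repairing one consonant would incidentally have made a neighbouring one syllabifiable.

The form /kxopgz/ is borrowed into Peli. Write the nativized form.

Syllabifying with onset maximization leaves /p/, /g/, /z/ stranded (no codas are permitted; onsets may contain at most 2 consonants).
Deletion applies to /p/, /g/, /z/.

kxo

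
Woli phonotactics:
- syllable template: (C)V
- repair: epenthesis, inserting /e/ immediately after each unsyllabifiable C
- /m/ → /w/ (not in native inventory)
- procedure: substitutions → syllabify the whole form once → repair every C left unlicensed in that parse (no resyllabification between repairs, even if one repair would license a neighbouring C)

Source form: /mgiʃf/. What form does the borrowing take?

Substitution: /m/ → /w/, giving /wgiʃf/.
Syllabifying with onset maximization leaves /w/, /ʃ/, /f/ stranded (no codas are permitted; onsets are limited to one consonant).
Inserting the epenthetic vowel yields /w/ → /we/, /ʃ/ → /ʃe/, /f/ → /fe/.

wegiʃefe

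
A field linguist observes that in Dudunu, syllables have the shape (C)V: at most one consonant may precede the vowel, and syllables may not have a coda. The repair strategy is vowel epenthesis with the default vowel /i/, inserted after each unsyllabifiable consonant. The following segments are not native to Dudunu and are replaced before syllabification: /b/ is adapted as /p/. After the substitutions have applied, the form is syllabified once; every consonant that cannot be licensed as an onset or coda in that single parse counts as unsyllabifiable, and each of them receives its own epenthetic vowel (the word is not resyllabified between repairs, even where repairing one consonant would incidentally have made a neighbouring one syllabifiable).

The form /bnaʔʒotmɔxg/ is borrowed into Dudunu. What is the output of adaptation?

Substitution: /b/ → /p/, giving /pnaʔʒotmɔxg/.
Syllabifying with onset maximization leaves /p/, /ʔ/, /t/, /x/, /g/ stranded (no codas are permitted; onsets are limited to one consonant).
Each unlicensed consonant becomes the onset of a new syllable: /p/ → /pi/, /ʔ/ → /ʔi/, /t/ → /ti/, /x/ → /xi/, /g/ → /gi/.

pinaʔiʒotimɔxigi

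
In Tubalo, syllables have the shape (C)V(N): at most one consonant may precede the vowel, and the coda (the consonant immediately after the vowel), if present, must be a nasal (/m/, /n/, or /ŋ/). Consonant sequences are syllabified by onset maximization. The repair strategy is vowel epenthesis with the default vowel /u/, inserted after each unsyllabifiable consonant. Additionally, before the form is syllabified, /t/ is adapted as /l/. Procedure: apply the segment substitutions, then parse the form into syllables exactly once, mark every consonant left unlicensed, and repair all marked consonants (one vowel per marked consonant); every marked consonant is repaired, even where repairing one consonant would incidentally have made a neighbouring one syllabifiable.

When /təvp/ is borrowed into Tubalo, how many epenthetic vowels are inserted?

After substitution the input is /ləvp/.
The unsyllabifiable consonants are /v/, /p/; each receives one epenthetic vowel.

2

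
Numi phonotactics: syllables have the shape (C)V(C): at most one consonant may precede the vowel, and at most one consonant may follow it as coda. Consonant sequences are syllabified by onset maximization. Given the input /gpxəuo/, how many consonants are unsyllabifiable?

2

Under (C)V(C), the unsyllabifiable consonants are /g/, /p/ (at most one coda consonant is licensed; onsets are limited to one consonant).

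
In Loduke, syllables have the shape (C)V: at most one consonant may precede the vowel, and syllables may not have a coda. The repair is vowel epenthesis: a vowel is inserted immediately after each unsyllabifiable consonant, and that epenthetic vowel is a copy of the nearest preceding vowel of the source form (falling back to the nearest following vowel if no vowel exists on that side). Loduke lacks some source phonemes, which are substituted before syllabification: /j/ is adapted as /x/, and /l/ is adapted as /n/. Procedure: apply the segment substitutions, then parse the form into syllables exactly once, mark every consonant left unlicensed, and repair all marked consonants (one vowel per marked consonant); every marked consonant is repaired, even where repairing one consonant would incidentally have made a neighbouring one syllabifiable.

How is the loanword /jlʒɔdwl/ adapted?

xɔnɔʒɔdɔwɔnɔ

Substitution: /j/ → /x/, /l/ → /n/, giving /xnʒɔdwn/.
The consonants /x/, /n/, /d/, /w/, /n/ cannot be parsed into a legal (C)V syllable (no codas are permitted; onsets are limited to one consonant).
Inserting the epenthetic vowel yields /x/ → /xɔ/, /n/ → /nɔ/, /d/ → /dɔ/, /w/ → /wɔ/, /n/ → /nɔ/.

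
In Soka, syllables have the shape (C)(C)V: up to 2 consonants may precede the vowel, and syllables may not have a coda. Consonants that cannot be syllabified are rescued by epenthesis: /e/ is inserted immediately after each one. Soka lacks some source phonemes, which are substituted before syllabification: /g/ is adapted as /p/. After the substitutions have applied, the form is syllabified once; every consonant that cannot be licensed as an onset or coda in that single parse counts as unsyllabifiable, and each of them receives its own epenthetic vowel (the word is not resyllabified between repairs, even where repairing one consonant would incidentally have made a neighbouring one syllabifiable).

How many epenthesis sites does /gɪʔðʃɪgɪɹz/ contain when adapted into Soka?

After substitution the input is /pɪʔðʃɪpɪɹz/.
The unsyllabifiable consonants are /ʔ/, /ɹ/, /z/; each receives one epenthetic vowel.

3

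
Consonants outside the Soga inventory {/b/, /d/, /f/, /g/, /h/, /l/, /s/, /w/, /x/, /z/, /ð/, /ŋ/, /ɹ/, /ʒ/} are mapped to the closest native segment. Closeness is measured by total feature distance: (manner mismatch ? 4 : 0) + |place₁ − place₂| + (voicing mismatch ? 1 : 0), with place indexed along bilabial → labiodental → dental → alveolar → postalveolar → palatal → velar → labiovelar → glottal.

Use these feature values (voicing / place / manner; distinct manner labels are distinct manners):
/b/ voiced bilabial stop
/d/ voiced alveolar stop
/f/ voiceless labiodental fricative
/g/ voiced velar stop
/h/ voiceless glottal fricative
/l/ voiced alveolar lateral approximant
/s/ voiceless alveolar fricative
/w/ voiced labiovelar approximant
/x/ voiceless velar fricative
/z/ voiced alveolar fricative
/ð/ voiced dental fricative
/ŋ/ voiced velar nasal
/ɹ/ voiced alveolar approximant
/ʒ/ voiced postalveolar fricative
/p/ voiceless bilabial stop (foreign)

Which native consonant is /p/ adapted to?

b

/b/ is closest: same manner (stop), place distance 0 (bilabial→bilabial), voicing differs (+1); total 1. Next closest is /d/ at distance 4.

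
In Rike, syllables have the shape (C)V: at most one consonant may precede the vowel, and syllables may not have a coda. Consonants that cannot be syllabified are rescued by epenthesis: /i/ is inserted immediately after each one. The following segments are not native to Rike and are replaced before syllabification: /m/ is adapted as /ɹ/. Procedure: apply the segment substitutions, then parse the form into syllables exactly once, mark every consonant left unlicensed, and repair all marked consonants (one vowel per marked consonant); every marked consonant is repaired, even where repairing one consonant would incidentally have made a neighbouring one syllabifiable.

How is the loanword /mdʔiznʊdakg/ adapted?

ɹidiʔizinʊdakigi

Substitution: /m/ → /ɹ/, giving /ɹdʔiznʊdakg/.
Syllabifying with onset maximization leaves /ɹ/, /d/, /z/, /k/, /g/ stranded (no codas are permitted; onsets are limited to one consonant).
Epenthesis after each stranded consonant: /ɹ/ → /ɹi/, /d/ → /di/, /z/ → /zi/, /k/ → /ki/, /g/ → /gi/.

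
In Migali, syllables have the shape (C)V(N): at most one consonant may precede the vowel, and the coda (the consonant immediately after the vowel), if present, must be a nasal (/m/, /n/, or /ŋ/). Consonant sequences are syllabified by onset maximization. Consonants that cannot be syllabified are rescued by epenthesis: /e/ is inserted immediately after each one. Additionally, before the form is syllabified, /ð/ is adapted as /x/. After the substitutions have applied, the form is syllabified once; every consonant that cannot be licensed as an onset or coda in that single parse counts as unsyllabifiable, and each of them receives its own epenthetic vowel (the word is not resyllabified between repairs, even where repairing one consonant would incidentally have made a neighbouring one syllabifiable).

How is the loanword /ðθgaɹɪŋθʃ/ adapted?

Substitution: /ð/ → /x/, giving /xθgaɹɪŋθʃ/.
Syllabifying with onset maximization leaves /x/, /θ/, /θ/, /ʃ/ stranded (only a nasal (/m/, /n/, or /ŋ/) is licensed in coda position; onsets are limited to one consonant).
Inserting the epenthetic vowel yields /x/ → /xe/, /θ/ → /θe/, /θ/ → /θe/, /ʃ/ → /ʃe/.

xeθegaɹɪŋθeʃe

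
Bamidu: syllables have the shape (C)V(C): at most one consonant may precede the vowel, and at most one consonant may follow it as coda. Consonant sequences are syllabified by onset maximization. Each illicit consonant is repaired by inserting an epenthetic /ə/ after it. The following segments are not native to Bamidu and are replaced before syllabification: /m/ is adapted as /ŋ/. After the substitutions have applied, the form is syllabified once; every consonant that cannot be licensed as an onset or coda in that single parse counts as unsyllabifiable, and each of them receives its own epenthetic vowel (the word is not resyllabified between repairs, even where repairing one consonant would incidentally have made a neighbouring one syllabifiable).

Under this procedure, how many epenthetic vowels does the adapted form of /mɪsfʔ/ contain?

2

After substitution the input is /ŋɪsfʔ/.
The unsyllabifiable consonants are /f/, /ʔ/; each receives one epenthetic vowel.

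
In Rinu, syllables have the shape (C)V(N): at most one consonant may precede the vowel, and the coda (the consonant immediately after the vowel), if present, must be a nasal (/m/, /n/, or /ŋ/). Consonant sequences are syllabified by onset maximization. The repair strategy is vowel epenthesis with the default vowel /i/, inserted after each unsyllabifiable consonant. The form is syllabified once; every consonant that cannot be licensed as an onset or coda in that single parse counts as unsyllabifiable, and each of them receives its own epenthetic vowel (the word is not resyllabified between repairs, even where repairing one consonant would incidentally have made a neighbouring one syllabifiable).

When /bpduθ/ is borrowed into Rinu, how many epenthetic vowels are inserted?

3

The unsyllabifiable consonants are /b/, /p/, /θ/; each receives one epenthetic vowel.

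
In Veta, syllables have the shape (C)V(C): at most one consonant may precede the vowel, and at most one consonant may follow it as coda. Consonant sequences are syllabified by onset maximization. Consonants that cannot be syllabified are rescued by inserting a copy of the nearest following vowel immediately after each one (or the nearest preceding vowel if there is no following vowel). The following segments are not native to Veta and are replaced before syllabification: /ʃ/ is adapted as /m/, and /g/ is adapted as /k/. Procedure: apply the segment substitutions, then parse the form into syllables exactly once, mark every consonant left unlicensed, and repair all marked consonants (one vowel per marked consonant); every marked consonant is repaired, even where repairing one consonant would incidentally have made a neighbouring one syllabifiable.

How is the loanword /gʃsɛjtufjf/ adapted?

Substitution: /g/ → /k/, /ʃ/ → /m/, giving /kmsɛjtufjf/.
Syllabifying with onset maximization leaves /k/, /m/, /j/, /f/ stranded (at most one coda consonant is licensed; onsets are limited to one consonant).
Inserting the epenthetic vowel yields /k/ → /kɛ/, /m/ → /mɛ/, /j/ → /ju/, /f/ → /fu/.

kɛmɛsɛjtufjufu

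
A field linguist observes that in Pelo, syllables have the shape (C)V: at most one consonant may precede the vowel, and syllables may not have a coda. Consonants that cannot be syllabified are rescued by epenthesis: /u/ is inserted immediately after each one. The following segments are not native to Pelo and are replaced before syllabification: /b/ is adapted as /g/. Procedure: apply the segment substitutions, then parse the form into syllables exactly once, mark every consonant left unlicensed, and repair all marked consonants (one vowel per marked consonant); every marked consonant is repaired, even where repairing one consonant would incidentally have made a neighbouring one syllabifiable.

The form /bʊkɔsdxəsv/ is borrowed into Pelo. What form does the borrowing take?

gʊkɔsuduxəsuvu

Substitution: /b/ → /g/, giving /gʊkɔsdxəsv/.
The consonants /s/, /d/, /s/, /v/ cannot be parsed into a legal (C)V syllable (no codas are permitted; onsets are limited to one consonant).
Each unlicensed consonant becomes the onset of a new syllable: /s/ → /su/, /d/ → /du/, /s/ → /su/, /v/ → /vu/.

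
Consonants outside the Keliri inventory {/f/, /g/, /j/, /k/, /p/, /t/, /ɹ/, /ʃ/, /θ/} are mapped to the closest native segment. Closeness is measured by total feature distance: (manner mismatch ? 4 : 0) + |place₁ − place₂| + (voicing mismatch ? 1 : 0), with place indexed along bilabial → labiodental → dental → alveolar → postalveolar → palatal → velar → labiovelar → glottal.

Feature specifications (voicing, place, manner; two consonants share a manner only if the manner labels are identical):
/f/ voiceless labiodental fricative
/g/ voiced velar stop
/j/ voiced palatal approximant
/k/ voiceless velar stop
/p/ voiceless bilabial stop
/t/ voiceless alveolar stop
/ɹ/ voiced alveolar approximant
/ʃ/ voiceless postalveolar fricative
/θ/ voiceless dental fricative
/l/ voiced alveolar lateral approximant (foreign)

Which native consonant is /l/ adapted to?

ɹ

/ɹ/ is closest: manner differs (lateral approximant→approximant, +4), place distance 0 (alveolar→alveolar), same voicing; total 4. Next closest is /t/ at distance 5.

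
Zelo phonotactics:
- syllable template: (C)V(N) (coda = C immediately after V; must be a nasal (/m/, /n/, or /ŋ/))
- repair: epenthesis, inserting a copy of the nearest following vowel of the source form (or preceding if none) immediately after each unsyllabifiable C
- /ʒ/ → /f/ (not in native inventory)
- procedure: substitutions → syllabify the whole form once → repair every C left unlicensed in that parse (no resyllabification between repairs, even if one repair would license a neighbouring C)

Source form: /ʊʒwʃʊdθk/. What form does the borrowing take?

ʊfʊwʊʃʊdʊθʊkʊ

Substitution: /ʒ/ → /f/, giving /ʊfwʃʊdθk/.
The consonants /f/, /w/, /d/, /θ/, /k/ cannot be parsed into a legal (C)V(N) syllable (only a nasal (/m/, /n/, or /ŋ/) is licensed in coda position; onsets are limited to one consonant).
Epenthesis after each stranded consonant: /f/ → /fʊ/, /w/ → /wʊ/, /d/ → /dʊ/, /θ/ → /θʊ/, /k/ → /kʊ/.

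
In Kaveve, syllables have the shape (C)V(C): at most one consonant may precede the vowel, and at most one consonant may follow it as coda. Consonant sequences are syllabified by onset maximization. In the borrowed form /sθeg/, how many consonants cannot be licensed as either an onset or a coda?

The consonants /s/ cannot be parsed into a legal (C)V(C) syllable (at most one coda consonant is licensed; onsets are limited to one consonant).

1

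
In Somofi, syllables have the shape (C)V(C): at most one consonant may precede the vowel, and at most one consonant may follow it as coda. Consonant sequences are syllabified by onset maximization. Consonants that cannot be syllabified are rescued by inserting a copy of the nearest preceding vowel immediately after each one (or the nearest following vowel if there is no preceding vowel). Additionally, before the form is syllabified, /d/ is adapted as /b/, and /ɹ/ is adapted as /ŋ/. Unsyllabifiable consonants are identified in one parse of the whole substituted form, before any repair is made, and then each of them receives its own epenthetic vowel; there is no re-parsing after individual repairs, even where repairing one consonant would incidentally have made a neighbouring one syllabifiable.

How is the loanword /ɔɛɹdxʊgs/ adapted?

ɔɛŋbɛxʊgsʊ

Substitution: /ɹ/ → /ŋ/, /d/ → /b/, giving /ɔɛŋbxʊgs/.
Syllabifying with onset maximization leaves /b/, /s/ stranded (at most one coda consonant is licensed; onsets are limited to one consonant).
Inserting the epenthetic vowel yields /b/ → /bɛ/, /s/ → /sʊ/.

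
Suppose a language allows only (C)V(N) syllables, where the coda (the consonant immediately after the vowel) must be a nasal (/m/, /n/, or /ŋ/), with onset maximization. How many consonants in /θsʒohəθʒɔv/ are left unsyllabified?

Under (C)V(N), the unsyllabifiable consonants are /θ/, /s/, /θ/, /v/ (only a nasal (/m/, /n/, or /ŋ/) is licensed in coda position; onsets are limited to one consonant).

4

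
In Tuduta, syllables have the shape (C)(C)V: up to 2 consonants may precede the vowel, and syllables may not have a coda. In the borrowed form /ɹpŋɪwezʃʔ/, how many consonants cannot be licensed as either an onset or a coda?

4

Syllabifying with onset maximization leaves /ɹ/, /z/, /ʃ/, /ʔ/ stranded (no codas are permitted; onsets may contain at most 2 consonants).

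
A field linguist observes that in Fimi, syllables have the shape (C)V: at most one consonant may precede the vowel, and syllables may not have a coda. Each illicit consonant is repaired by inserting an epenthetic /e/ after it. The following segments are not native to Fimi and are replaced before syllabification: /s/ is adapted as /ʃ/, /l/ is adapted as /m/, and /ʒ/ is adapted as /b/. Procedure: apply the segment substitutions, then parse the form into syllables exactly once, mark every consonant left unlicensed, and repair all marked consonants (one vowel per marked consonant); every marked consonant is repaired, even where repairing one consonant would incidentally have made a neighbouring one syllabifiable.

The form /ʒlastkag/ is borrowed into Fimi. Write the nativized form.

bemaʃetekage

Substitution: /ʒ/ → /b/, /l/ → /m/, /s/ → /ʃ/, giving /bmaʃtkag/.
The consonants /b/, /ʃ/, /t/, /g/ cannot be parsed into a legal (C)V syllable (no codas are permitted; onsets are limited to one consonant).
Inserting the epenthetic vowel yields /b/ → /be/, /ʃ/ → /ʃe/, /t/ → /te/, /g/ → /ge/.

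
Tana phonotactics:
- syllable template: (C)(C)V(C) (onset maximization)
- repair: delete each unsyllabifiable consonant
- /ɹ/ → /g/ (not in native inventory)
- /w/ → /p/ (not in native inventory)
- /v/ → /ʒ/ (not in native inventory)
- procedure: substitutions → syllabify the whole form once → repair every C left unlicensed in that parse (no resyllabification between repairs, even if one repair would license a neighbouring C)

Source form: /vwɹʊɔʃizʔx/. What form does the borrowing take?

pgʊɔʃiz

Substitution: /v/ → /ʒ/, /w/ → /p/, /ɹ/ → /g/, giving /ʒpgʊɔʃizʔx/.
Syllabifying with onset maximization leaves /ʒ/, /ʔ/, /x/ stranded (at most one coda consonant is licensed; onsets may contain at most 2 consonants).
Deleting the stranded consonants removes /ʒ/, /ʔ/, /x/.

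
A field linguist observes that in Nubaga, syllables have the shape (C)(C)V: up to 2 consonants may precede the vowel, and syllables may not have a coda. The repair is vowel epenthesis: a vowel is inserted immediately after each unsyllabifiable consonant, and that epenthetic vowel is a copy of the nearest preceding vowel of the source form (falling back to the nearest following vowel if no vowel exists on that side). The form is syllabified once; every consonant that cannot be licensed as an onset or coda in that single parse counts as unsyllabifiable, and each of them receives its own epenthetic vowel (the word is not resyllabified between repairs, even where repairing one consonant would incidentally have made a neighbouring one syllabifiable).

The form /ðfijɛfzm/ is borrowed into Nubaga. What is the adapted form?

ðfijɛfɛzɛmɛ

Under (C)(C)V, the unsyllabifiable consonants are /f/, /z/, /m/ (no codas are permitted; onsets may contain at most 2 consonants).
Each unlicensed consonant becomes the onset of a new syllable: /f/ → /fɛ/, /z/ → /zɛ/, /m/ → /mɛ/.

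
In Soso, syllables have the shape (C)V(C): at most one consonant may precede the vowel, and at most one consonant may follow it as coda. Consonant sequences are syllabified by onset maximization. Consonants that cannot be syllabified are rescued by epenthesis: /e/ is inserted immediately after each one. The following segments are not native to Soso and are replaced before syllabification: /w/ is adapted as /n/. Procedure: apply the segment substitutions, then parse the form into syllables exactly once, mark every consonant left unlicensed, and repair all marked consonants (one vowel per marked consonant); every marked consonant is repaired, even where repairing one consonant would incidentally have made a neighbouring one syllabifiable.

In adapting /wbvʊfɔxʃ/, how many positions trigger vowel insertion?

3

After substitution the input is /nbvʊfɔxʃ/.
The unsyllabifiable consonants are /n/, /b/, /ʃ/; each receives one epenthetic vowel.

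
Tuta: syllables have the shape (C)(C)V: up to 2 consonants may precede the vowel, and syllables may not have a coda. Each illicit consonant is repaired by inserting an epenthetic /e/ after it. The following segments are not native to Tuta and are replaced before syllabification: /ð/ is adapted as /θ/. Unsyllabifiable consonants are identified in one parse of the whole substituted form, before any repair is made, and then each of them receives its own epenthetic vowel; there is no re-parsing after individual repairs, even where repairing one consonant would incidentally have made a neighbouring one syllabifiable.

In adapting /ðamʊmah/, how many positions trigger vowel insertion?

After substitution the input is /θamʊmah/.
The unsyllabifiable consonants are /h/; each receives one epenthetic vowel.

1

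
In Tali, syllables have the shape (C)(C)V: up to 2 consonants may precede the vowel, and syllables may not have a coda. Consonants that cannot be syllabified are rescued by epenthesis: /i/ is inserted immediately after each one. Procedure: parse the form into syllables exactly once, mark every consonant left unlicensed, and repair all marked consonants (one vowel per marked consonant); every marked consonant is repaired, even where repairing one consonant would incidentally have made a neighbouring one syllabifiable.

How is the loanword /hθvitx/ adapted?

hiθvitixi

The consonants /h/, /t/, /x/ cannot be parsed into a legal (C)(C)V syllable (no codas are permitted; onsets may contain at most 2 consonants).
Inserting the epenthetic vowel yields /h/ → /hi/, /t/ → /ti/, /x/ → /xi/.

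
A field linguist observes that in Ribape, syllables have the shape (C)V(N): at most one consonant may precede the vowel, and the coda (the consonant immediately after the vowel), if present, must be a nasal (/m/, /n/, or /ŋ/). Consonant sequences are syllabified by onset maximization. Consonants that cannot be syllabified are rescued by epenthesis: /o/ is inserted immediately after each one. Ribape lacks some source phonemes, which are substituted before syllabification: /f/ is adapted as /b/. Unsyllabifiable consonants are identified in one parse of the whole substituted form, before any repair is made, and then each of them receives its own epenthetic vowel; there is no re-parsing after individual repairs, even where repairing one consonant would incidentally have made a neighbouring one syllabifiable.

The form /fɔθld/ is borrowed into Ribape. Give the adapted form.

Substitution: /f/ → /b/, giving /bɔθld/.
Under (C)V(N), the unsyllabifiable consonants are /θ/, /l/, /d/ (only a nasal (/m/, /n/, or /ŋ/) is licensed in coda position; onsets are limited to one consonant).
Inserting the epenthetic vowel yields /θ/ → /θo/, /l/ → /lo/, /d/ → /do/.

bɔθolodo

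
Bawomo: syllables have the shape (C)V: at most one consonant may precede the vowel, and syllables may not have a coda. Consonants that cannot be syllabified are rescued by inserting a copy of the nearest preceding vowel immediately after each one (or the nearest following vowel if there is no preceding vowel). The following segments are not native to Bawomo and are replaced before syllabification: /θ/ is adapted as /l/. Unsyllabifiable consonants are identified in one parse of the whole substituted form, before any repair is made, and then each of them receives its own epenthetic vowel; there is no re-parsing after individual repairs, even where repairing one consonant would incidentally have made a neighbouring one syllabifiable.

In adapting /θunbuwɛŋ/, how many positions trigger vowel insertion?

2

After substitution the input is /lunbuwɛŋ/.
The unsyllabifiable consonants are /n/, /ŋ/; each receives one epenthetic vowel.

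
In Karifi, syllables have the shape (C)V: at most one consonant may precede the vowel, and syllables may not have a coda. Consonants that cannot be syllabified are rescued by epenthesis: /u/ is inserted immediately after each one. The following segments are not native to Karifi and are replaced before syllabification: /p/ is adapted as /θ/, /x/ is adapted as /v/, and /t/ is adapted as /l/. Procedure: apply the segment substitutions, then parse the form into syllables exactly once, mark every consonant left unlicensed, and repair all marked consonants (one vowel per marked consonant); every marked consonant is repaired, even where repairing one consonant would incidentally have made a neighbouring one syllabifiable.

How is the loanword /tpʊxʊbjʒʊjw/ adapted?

Substitution: /t/ → /l/, /p/ → /θ/, /x/ → /v/, giving /lθʊvʊbjʒʊjw/.
Under (C)V, the unsyllabifiable consonants are /l/, /b/, /j/, /j/, /w/ (no codas are permitted; onsets are limited to one consonant).
Each unlicensed consonant becomes the onset of a new syllable: /l/ → /lu/, /b/ → /bu/, /j/ → /ju/, /j/ → /ju/, /w/ → /wu/.

luθʊvʊbujuʒʊjuwu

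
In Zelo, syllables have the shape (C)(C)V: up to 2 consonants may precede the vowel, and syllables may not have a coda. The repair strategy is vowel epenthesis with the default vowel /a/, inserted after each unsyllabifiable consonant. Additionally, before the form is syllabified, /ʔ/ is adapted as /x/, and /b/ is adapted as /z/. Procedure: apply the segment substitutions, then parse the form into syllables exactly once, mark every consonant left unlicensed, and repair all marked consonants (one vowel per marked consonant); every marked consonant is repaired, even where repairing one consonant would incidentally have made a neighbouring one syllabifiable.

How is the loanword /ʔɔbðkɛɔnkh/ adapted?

Substitution: /ʔ/ → /x/, /b/ → /z/, giving /xɔzðkɛɔnkh/.
Syllabifying with onset maximization leaves /z/, /n/, /k/, /h/ stranded (no codas are permitted; onsets may contain at most 2 consonants).
Epenthesis after each stranded consonant: /z/ → /za/, /n/ → /na/, /k/ → /ka/, /h/ → /ha/.

xɔzaðkɛɔnakaha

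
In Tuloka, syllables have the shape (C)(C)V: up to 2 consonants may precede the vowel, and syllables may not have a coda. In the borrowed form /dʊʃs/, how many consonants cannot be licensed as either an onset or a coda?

2

Syllabifying with onset maximization leaves /ʃ/, /s/ stranded (no codas are permitted; onsets may contain at most 2 consonants).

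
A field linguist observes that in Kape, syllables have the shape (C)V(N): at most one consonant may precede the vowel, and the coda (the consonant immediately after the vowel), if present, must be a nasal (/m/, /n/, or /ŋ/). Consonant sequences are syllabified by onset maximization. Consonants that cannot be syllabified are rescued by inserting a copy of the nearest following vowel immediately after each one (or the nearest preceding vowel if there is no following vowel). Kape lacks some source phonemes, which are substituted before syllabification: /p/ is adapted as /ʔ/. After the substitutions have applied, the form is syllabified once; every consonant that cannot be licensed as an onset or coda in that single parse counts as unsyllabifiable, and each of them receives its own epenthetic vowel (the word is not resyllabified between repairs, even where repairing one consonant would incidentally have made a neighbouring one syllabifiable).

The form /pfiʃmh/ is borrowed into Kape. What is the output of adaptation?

Substitution: /p/ → /ʔ/, giving /ʔfiʃmh/.
Under (C)V(N), the unsyllabifiable consonants are /ʔ/, /ʃ/, /m/, /h/ (only a nasal (/m/, /n/, or /ŋ/) is licensed in coda position; onsets are limited to one consonant).
Epenthesis after each stranded consonant: /ʔ/ → /ʔi/, /ʃ/ → /ʃi/, /m/ → /mi/, /h/ → /hi/.

ʔifiʃimihi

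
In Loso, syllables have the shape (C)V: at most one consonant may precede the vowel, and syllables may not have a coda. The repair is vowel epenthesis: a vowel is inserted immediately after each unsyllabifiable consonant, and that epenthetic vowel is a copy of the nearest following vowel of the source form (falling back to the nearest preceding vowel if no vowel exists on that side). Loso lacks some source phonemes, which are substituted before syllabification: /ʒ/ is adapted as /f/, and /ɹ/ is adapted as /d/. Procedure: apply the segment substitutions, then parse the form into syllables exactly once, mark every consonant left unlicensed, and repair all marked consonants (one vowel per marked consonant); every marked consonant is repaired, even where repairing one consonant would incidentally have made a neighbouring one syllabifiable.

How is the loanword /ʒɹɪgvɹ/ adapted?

Substitution: /ʒ/ → /f/, /ɹ/ → /d/, giving /fdɪgvd/.
Syllabifying with onset maximization leaves /f/, /g/, /v/, /d/ stranded (no codas are permitted; onsets are limited to one consonant).
Epenthesis after each stranded consonant: /f/ → /fɪ/, /g/ → /gɪ/, /v/ → /vɪ/, /d/ → /dɪ/.

fɪdɪgɪvɪdɪ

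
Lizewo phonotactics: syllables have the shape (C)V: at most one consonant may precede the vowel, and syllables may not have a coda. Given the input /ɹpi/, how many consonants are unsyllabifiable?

1

Syllabifying with onset maximization leaves /ɹ/ stranded (no codas are permitted; onsets are limited to one consonant).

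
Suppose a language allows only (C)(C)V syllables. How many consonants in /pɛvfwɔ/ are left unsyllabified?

Syllabifying with onset maximization leaves /v/ stranded (no codas are permitted; onsets may contain at most 2 consonants).

1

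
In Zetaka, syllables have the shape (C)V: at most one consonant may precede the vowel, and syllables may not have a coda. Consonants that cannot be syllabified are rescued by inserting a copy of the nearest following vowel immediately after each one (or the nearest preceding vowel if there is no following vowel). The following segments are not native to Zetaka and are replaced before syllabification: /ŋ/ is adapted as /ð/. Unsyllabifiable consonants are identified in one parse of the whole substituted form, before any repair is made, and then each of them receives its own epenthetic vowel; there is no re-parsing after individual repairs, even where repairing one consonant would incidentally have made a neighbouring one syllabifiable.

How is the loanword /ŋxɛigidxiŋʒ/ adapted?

Substitution: /ŋ/ → /ð/, giving /ðxɛigidxiðʒ/.
Syllabifying with onset maximization leaves /ð/, /d/, /ð/, /ʒ/ stranded (no codas are permitted; onsets are limited to one consonant).
Epenthesis after each stranded consonant: /ð/ → /ðɛ/, /d/ → /di/, /ð/ → /ði/, /ʒ/ → /ʒi/.

ðɛxɛigidixiðiʒi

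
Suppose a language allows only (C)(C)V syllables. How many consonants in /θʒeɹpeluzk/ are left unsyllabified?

2

Syllabifying with onset maximization leaves /z/, /k/ stranded (no codas are permitted; onsets may contain at most 2 consonants).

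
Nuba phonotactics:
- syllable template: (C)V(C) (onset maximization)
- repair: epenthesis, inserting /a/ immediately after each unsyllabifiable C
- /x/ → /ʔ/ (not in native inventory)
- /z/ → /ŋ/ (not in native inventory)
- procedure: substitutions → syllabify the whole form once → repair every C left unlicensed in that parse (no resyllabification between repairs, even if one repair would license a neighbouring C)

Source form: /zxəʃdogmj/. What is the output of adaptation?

ŋaʔəʃdogmaja

Substitution: /z/ → /ŋ/, /x/ → /ʔ/, giving /ŋʔəʃdogmj/.
Syllabifying with onset maximization leaves /ŋ/, /m/, /j/ stranded (at most one coda consonant is licensed; onsets are limited to one consonant).
Each unlicensed consonant becomes the onset of a new syllable: /ŋ/ → /ŋa/, /m/ → /ma/, /j/ → /ja/.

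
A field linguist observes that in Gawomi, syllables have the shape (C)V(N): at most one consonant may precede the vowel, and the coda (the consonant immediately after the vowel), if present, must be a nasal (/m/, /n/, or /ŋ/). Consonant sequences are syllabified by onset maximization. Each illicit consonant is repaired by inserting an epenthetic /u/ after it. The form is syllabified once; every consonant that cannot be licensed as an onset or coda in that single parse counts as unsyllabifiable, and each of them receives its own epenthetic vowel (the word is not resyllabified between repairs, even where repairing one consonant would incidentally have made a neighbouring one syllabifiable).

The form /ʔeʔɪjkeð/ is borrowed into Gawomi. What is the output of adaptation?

ʔeʔɪjukeðu

Under (C)V(N), the unsyllabifiable consonants are /j/, /ð/ (only a nasal (/m/, /n/, or /ŋ/) is licensed in coda position; onsets are limited to one consonant).
Each unlicensed consonant becomes the onset of a new syllable: /j/ → /ju/, /ð/ → /ðu/.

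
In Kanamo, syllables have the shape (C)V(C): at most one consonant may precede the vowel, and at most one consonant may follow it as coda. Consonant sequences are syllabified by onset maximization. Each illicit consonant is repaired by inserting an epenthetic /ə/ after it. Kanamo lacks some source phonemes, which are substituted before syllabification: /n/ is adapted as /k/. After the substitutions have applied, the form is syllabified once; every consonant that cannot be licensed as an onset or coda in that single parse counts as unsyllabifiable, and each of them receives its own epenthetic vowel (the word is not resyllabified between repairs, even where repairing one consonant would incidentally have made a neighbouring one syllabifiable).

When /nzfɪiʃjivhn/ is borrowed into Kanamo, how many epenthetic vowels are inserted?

After substitution the input is /kzfɪiʃjivhk/.
The unsyllabifiable consonants are /k/, /z/, /h/, /k/; each receives one epenthetic vowel.

4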